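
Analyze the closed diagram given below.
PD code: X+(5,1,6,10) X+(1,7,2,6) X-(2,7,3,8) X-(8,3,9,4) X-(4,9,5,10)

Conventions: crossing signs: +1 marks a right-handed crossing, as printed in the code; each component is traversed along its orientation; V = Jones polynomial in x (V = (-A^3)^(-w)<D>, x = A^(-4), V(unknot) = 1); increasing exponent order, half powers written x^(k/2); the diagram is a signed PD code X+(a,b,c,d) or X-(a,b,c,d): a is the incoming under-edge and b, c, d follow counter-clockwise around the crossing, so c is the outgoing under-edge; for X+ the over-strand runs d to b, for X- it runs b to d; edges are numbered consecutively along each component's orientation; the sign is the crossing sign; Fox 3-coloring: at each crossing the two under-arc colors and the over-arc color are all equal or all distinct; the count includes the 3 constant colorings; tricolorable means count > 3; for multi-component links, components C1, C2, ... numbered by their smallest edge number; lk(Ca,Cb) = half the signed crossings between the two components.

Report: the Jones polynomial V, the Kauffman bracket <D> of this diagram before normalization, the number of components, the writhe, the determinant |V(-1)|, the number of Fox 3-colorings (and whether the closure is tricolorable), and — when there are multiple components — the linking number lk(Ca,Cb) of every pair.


V = 1
<D> = -A^-3 (w = -1)
1 component over 5 crossings, w = -1
3 Fox colorings among 3^5, |V(-1)| = 1: not tricolorable
why: w = -1 shifts under R1 moves; the (-A^3)^(1) factor cancels that in V


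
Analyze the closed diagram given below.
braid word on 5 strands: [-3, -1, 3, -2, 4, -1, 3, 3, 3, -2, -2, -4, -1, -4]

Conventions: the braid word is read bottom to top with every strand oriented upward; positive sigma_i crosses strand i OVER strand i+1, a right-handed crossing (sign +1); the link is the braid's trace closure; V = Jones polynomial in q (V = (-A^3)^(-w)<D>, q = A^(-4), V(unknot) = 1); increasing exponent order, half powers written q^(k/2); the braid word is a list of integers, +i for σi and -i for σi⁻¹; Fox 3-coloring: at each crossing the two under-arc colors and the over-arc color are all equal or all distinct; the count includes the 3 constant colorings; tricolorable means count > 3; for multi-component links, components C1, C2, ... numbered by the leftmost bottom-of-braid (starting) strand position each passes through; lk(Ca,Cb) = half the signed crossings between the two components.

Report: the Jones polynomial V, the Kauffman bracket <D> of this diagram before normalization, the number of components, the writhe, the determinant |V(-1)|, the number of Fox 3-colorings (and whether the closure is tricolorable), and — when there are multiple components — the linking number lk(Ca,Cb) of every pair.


Jones polynomial: V(q) = -q^-6 + q^-5 - 2q^-4 + 3q^-3 - 2q^-2 + 3q^-1 - 1 + q - q^2
<D> = -A^-20 + A^-16 - A^-12 + 3A^-8 - 2A^-4 + 3 - 2A^4 + A^8 - A^12; writhe -4
components 1, writhe -4 (14 crossings)
3-colorings: 9 of 3^14, det 15 — tricolorable
note: V spans 8 powers of q: at least 8 crossings in any diagram


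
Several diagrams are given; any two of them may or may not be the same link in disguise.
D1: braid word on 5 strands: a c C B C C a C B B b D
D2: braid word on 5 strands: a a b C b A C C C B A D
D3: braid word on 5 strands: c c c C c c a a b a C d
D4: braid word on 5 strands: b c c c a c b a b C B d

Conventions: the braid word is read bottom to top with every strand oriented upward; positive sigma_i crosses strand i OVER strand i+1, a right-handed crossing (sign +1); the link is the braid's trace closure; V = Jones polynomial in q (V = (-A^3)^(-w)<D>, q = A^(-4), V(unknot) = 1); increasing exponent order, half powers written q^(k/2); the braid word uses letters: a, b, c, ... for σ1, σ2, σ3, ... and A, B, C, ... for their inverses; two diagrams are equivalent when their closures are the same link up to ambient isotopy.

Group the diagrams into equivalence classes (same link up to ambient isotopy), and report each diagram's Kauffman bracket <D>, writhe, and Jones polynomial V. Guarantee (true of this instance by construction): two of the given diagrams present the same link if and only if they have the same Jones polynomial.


classes: {D1} | {D2} | {D3, D4}
V(D1) = -q^-6 + 2q^-5 - 2q^-4 + 3q^-3 - 3q^-2 + 2q^-1 - 1 + q  [12 crossings, <D> = A^-16 - A^-12 + 2A^-8 - 3A^-4 + 3 - 2A^4 + 2A^8 - A^12, w = -4]
D2 (bracket A^-16 - A^-12 + 2A^-8 - 2A^-4 + 2 - 2A^4 + A^8; 12 crossings at w = -4): V = q^-5 - 2q^-4 + 2q^-3 - 2q^-2 + 2q^-1 - 1 + q
V(D3) = q^2 + 2q^4 - 2q^5 + q^6 - 2q^7 + q^8  (w +8, c 12, <D> = A^-8 - 2A^-4 + 1 - 2A^4 + 2A^8 + A^16)
V(D4) = q^2 + 2q^4 - 2q^5 + q^6 - 2q^7 + q^8  (w +8, c 12, <D> = A^-8 - 2A^-4 + 1 - 2A^4 + 2A^8 + A^16)
note: comparing 4 Jones polynomials yields 3 groups


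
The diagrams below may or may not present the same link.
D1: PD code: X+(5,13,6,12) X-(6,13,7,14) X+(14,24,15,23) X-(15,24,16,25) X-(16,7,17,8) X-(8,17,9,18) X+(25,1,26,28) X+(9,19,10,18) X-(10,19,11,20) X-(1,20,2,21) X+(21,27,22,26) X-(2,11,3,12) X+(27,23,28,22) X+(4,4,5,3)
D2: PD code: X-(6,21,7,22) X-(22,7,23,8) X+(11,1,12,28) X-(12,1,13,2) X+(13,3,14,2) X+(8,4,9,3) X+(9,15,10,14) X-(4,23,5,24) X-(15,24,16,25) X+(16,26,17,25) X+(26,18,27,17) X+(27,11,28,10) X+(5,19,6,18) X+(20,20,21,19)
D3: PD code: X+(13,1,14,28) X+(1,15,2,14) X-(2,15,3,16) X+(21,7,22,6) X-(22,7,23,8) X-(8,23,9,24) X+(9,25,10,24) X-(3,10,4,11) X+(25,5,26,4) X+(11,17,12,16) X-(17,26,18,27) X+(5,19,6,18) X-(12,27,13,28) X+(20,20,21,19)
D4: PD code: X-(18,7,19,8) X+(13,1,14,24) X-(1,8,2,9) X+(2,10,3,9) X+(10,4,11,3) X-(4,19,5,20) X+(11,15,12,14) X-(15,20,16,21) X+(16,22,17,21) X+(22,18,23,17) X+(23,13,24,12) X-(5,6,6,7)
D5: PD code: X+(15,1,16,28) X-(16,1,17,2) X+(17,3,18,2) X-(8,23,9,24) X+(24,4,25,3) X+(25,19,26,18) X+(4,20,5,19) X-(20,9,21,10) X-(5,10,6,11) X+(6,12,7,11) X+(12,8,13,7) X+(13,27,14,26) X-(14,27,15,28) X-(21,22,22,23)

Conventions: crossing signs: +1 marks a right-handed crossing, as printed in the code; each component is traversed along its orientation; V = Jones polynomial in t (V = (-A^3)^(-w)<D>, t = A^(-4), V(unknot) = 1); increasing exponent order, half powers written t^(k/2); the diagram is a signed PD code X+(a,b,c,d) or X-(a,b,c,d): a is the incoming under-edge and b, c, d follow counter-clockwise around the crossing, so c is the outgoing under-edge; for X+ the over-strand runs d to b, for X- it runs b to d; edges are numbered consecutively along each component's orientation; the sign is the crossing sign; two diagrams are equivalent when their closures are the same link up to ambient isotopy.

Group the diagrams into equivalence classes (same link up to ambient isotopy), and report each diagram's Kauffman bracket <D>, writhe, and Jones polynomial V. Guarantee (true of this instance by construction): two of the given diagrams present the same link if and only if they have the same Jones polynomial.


equivalence classes: {D1} | {D2, D4, D5} | {D3}
D1 (bracket -A^-12 + A^-8 - A^-4 + 3 - A^4 + A^8 - A^12; 14 crossings at w = 0): V = -t^-3 + t^-2 - t^-1 + 3 - t + t^2 - t^3
D2 (bracket A^-8 - 2A^-4 + 2 - 2A^4 + 2A^8 - A^12 + A^16; 14 crossings at w = +4): V = t^-1 - 1 + 2t - 2t^2 + 2t^3 - 2t^4 + t^5
V(D3) = t^-2 - t^-1 + 1 - t + t^2  [14 crossings, <D> = A^-2 - A^2 + A^6 - A^10 + A^14, w = +2]
D4 (bracket A^-14 - 2A^-10 + 2A^-6 - 2A^-2 + 2A^2 - A^6 + A^10; 12 crossings at w = +2): V = t^-1 - 1 + 2t - 2t^2 + 2t^3 - 2t^4 + t^5
D5 (bracket A^-14 - 2A^-10 + 2A^-6 - 2A^-2 + 2A^2 - A^6 + A^10; 14 crossings at w = +2): V = t^-1 - 1 + 2t - 2t^2 + 2t^3 - 2t^4 + t^5
key observation: V(t) takes 3 values over 5 diagrams, fixing the grouping


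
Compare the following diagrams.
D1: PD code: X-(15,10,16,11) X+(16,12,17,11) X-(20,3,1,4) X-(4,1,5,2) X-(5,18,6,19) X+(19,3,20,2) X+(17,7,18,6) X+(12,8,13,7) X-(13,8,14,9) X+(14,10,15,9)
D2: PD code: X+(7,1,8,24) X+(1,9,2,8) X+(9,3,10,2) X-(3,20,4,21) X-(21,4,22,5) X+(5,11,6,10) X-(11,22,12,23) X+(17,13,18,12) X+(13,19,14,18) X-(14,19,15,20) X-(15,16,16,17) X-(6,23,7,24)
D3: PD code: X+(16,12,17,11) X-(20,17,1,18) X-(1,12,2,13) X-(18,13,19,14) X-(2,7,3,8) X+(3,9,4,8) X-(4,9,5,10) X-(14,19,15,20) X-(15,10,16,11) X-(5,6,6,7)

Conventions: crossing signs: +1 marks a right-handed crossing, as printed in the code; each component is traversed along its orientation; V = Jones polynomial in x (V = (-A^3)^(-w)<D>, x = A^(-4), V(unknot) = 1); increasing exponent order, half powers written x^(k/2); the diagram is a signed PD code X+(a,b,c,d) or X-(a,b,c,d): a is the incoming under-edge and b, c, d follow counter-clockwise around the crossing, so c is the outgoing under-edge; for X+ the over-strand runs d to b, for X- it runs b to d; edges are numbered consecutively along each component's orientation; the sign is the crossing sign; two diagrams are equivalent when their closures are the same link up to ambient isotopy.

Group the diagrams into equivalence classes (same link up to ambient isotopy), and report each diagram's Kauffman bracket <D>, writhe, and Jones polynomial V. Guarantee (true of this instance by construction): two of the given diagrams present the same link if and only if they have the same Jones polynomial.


equivalence classes: {D1} | {D2} | {D3}
D1 (bracket 1; 10 crossings at w = 0): V = 1
D2 (bracket -A^-12 + 2A^-8 - 2A^-4 + 3 - 2A^4 + 2A^8 - A^12; 12 crossings at w = 0): V = -x^-3 + 2x^-2 - 2x^-1 + 3 - 2x + 2x^2 - x^3
D3 (bracket A^-14 + A^-6 - A^-2; 10 crossings at w = -6): V = -x^-4 + x^-3 + x^-1
key observation: 3 values of V(x) split the 3 diagrams


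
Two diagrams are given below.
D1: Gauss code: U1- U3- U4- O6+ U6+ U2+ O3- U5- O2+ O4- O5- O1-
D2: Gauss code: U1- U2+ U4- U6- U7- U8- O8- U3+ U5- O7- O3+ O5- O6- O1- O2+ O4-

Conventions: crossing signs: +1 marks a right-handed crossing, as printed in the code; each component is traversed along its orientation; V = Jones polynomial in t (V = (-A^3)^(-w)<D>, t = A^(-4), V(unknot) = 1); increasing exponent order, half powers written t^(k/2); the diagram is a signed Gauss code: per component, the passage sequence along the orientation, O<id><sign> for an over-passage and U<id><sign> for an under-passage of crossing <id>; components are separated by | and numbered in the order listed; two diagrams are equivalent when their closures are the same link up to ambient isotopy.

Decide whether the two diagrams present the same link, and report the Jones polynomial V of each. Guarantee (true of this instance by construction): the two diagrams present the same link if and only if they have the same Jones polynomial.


equivalent: yes
V(D1) = 1  (w -2, c 6, <D> = A^-6)
V(D2) = 1  [8 crossings, <D> = A^-12, w = -4]
key observation: one V(t) for all 2 diagrams — one class (guaranteed)


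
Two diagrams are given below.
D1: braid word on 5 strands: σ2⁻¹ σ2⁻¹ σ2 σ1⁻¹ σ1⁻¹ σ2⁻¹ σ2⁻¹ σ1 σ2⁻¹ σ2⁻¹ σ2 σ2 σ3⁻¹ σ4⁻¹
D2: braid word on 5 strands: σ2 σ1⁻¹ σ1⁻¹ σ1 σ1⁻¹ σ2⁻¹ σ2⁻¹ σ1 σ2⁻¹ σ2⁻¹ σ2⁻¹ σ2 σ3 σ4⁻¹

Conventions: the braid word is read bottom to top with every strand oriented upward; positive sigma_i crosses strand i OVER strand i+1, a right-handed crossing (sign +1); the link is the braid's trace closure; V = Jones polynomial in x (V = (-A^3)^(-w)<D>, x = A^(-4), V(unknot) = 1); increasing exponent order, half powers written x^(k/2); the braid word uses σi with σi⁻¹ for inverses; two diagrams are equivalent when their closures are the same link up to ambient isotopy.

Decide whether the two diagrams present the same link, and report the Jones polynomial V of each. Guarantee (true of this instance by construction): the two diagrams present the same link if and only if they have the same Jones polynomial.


equivalent: yes
V(D1) = -x^-6 + x^-5 - x^-4 + 2x^-3 - x^-2 + x^-1  (w -6, c 14, <D> = A^-14 - A^-10 + 2A^-6 - A^-2 + A^2 - A^6)
V(D2) = -x^-6 + x^-5 - x^-4 + 2x^-3 - x^-2 + x^-1  [14 crossings, <D> = A^-8 - A^-4 + 2 - A^4 + A^8 - A^12, w = -4]
key observation: all 2 diagrams share one V(x), hence one class


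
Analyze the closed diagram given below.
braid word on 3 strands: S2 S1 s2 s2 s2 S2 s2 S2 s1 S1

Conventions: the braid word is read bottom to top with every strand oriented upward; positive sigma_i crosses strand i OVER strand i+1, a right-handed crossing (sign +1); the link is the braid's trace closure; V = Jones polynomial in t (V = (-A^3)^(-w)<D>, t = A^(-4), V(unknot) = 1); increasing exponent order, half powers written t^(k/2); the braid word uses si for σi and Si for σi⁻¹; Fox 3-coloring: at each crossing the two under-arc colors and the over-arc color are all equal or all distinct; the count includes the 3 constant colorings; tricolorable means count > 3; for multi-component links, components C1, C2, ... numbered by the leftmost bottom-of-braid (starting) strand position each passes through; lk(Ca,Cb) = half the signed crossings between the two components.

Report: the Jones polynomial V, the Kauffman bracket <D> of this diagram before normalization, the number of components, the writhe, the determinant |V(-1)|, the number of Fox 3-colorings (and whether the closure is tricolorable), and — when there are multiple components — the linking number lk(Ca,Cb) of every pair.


Jones polynomial: V(t) = 1
<D> = 1; writhe 0
components 1, writhe 0 (10 crossings)
3-colorings: 3 of 3^10, det 1 — not tricolorable
note: w = 0 shifts under R1 moves; the (-A^3)^(0) factor cancels that in V


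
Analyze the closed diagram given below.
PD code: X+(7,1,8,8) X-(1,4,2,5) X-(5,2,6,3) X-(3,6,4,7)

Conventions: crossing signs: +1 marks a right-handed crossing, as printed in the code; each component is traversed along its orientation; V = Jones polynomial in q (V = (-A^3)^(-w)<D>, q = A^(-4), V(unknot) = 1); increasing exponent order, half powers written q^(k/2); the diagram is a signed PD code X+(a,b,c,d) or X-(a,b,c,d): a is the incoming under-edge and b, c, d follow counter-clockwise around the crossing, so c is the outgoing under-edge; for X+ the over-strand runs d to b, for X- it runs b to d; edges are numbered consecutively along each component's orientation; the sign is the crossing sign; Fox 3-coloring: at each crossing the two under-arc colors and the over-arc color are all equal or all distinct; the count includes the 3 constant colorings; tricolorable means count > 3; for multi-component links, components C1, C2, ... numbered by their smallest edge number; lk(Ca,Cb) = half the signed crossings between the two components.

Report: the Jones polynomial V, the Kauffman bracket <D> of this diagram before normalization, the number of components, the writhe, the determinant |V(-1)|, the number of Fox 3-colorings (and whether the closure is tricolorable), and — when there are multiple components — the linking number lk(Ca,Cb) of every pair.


V(q) = -q^-4 + q^-3 + q^-1
bracket: A^-2 + A^6 - A^10, w = -2
1 component, writhe -2, over 4 crossings
det 3, colorings 9 of 3^4 — tricolorable
observation: det 3 = |V(-1)|; divisible by 3, so tricolorable


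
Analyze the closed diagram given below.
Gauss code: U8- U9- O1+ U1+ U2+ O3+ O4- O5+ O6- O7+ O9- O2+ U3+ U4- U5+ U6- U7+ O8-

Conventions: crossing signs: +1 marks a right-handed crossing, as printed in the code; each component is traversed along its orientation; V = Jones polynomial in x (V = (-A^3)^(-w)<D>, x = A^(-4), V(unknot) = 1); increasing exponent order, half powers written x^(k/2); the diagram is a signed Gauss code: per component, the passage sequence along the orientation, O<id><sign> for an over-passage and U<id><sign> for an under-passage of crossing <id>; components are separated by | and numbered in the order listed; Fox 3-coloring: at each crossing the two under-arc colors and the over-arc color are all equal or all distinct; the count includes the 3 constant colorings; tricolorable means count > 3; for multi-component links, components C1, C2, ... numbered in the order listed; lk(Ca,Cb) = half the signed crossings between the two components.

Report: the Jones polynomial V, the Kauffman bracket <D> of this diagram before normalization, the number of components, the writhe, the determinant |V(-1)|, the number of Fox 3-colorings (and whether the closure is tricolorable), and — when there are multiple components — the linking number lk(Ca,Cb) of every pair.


V = 1
<D> = -A^3 (w = +1)
1 component over 9 crossings, w = +1
3 Fox colorings among 3^9, |V(-1)| = 1: not tricolorable
why: |V(-1)| = 1: so not tricolorable, since 3 does not divide 1


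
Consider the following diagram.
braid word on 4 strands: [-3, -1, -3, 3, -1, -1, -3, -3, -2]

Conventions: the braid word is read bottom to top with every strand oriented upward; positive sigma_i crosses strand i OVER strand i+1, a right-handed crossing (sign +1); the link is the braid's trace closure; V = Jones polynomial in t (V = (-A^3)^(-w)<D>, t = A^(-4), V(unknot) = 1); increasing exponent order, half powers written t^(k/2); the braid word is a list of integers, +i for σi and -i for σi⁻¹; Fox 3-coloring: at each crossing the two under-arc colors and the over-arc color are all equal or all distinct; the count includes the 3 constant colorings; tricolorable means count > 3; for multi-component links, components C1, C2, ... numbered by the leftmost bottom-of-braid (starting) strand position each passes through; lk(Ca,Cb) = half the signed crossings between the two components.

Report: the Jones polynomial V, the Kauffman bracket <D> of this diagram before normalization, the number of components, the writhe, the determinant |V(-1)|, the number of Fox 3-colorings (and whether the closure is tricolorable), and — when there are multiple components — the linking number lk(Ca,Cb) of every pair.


Jones polynomial: V(t) = t^-8 - 2t^-7 + t^-6 - 2t^-5 + 2t^-4 + t^-2
<D> = -A^-13 - 2A^-5 + 2A^-1 - A^3 + 2A^7 - A^11; writhe -7
components 1, writhe -7 (9 crossings)
3-colorings: 27 of 3^9, det 9 — tricolorable
note: the span of V is 6, forcing >= 6 crossings in any diagram


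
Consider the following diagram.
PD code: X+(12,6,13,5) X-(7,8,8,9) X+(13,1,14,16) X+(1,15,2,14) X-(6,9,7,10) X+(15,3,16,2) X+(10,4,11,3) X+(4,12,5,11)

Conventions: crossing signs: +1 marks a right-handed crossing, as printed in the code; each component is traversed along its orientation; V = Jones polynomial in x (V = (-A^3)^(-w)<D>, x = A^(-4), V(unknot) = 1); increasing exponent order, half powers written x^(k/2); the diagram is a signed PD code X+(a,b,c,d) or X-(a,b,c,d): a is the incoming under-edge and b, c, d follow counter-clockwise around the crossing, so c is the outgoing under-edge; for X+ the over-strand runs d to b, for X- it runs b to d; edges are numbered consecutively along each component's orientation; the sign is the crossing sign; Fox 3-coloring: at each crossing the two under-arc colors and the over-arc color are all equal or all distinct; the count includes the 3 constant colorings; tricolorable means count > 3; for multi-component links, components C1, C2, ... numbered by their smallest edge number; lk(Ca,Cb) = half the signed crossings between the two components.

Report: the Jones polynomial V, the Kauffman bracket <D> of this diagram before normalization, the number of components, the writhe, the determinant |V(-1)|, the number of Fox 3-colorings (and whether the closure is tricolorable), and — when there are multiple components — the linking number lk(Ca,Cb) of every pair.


Jones polynomial: V(x) = x^2 + 2x^4 - 2x^5 + x^6 - 2x^7 + x^8
<D> = A^-20 - 2A^-16 + A^-12 - 2A^-8 + 2A^-4 + A^4; writhe +4
components 1, writhe +4 (8 crossings)
3-colorings: 27 of 3^8, det 9 — tricolorable
note: V spans 6 powers of x: at least 6 crossings in any diagram


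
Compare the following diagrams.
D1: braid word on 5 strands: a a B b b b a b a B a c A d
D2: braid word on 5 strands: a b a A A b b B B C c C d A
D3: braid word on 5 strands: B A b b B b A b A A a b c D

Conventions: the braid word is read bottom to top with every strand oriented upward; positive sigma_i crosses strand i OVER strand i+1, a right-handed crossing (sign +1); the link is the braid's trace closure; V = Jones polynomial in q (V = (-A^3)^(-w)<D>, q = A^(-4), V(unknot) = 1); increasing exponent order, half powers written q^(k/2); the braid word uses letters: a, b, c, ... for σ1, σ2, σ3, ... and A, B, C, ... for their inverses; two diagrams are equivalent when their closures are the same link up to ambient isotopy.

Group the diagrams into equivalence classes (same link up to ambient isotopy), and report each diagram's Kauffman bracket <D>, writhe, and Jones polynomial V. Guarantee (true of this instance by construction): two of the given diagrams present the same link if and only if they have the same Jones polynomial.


equivalence classes: {D1} | {D2} | {D3}
D1 (bracket A^-8 - 2A^-4 + 1 - 2A^4 + 2A^8 + A^16; 14 crossings at w = +8): V = q^2 + 2q^4 - 2q^5 + q^6 - 2q^7 + q^8
D2 (bracket 1; 14 crossings at w = 0): V = 1
D3 (bracket -A^-12 + 2A^-8 - 2A^-4 + 3 - 2A^4 + 2A^8 - A^12; 14 crossings at w = 0): V = -q^-3 + 2q^-2 - 2q^-1 + 3 - 2q + 2q^2 - q^3
key observation: 3 values of V(q) split the 3 diagrams


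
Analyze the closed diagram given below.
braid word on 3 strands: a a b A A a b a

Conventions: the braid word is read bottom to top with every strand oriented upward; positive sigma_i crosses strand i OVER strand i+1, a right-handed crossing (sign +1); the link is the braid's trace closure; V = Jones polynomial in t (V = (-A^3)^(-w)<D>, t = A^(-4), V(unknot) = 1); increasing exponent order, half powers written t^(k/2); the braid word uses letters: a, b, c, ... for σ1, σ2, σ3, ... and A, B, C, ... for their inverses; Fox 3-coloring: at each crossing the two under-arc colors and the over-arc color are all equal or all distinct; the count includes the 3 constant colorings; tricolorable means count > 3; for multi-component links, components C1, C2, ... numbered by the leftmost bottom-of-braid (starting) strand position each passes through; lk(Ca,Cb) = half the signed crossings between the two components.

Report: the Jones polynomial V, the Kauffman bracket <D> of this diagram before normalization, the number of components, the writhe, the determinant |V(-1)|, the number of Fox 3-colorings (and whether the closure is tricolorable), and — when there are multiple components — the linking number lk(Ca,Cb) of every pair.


V(t) = t - t^2 + 2t^3 - t^4 + t^5 - t^6
bracket: -A^-12 + A^-8 - A^-4 + 2 - A^4 + A^8, w = +4
1 component, writhe +4, over 8 crossings
det 7, colorings 3 of 3^8 — not tricolorable
observation: inverse pairs cancel, leaving σ1 σ1 σ2 σ1⁻¹ σ2 σ1


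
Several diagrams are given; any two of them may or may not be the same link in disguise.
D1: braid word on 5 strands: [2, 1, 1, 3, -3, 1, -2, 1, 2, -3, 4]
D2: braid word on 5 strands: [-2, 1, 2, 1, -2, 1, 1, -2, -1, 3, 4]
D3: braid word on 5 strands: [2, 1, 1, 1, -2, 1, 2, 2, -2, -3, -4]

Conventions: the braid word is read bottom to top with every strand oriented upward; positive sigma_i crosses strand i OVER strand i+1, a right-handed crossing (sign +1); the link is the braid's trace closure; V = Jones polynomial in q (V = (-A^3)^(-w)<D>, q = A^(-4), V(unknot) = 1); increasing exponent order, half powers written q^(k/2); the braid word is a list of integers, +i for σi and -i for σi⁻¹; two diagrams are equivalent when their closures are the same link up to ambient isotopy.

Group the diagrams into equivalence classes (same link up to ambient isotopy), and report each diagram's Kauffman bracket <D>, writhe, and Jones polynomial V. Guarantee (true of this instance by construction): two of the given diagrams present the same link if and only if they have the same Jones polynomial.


equivalence classes: {D1, D3} | {D2}
D1 (bracket A^-15 - A^-11 + 2A^-7 - 2A^-3 + 2A - A^5 + A^9; 11 crossings at w = +5): V = -q^(3/2) + q^(5/2) - 2q^(7/2) + 2q^(9/2) - 2q^(11/2) + q^(13/2) - q^(15/2)
D2 (bracket A^-1 + A^7; 11 crossings at w = +3): V = -q^(1/2) - q^(5/2)
V(D3) = -q^(3/2) + q^(5/2) - 2q^(7/2) + 2q^(9/2) - 2q^(11/2) + q^(13/2) - q^(15/2)  [11 crossings, <D> = A^-21 - A^-17 + 2A^-13 - 2A^-9 + 2A^-5 - A^-1 + A^3, w = +3]
key observation: V(q) takes 2 values over 3 diagrams, fixing the grouping


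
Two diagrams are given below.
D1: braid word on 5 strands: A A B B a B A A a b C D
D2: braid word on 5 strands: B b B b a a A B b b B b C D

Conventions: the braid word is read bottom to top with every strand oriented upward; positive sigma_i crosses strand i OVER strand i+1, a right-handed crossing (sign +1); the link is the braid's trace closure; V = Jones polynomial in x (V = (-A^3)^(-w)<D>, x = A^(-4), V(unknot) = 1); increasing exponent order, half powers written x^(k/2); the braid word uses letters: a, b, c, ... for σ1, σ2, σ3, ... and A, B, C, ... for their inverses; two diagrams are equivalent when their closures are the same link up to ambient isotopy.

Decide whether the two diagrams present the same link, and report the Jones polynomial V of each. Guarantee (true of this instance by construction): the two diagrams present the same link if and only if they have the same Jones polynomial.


equivalent: no
D1 (bracket 2A^-14 - 2A^-10 + 3A^-6 - 3A^-2 + 2A^2 - 2A^6 + A^10; 12 crossings at w = -6): V = x^-7 - 2x^-6 + 2x^-5 - 3x^-4 + 3x^-3 - 2x^-2 + 2x^-1
V(D2) = 1  (w 0, c 14, <D> = 1)
key observation: 2 classes among 2 diagrams; unequal V(x) rules out equality


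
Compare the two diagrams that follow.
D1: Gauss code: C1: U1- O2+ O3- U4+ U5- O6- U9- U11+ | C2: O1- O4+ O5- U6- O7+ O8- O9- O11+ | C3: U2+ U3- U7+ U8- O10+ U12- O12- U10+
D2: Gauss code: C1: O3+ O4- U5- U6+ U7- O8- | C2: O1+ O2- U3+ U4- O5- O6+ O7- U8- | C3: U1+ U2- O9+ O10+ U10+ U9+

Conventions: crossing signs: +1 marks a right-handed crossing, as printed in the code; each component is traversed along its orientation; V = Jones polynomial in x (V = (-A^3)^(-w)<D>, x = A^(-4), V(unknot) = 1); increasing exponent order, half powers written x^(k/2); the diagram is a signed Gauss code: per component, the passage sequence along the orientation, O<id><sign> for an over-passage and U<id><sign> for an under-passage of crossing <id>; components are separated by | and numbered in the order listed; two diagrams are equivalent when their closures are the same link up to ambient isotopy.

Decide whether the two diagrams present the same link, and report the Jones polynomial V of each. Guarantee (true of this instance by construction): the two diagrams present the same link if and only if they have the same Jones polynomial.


same link: yes
V(D1) = x^-3 + x^-2 + x^-1 + 1  [12 crossings, <D> = A^-6 + A^-2 + A^2 + A^6, w = -2]
V(D2) = x^-3 + x^-2 + x^-1 + 1  [10 crossings, <D> = 1 + A^4 + A^8 + A^12, w = 0]
insight: one V(x) for all 2 diagrams — one class (guaranteed)


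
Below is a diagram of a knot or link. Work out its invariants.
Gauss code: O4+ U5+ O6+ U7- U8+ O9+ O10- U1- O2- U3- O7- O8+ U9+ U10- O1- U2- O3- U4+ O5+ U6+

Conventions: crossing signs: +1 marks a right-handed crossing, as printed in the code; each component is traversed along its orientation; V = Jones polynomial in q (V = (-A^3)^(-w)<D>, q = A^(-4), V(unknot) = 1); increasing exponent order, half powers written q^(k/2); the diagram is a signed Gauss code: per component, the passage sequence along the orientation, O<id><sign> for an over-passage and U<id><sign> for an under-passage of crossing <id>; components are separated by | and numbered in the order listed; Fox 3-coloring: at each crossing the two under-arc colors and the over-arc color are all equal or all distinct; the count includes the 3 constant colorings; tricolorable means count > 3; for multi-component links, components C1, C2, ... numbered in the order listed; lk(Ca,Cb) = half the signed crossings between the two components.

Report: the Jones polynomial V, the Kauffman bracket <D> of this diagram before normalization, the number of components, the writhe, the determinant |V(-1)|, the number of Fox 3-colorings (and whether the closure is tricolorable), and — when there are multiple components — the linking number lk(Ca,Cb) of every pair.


V(q) = -q^-3 + q^-2 - q^-1 + 3 - q + q^2 - q^3
bracket: -A^-12 + A^-8 - A^-4 + 3 - A^4 + A^8 - A^12, w = 0
1 component, writhe 0, over 10 crossings
det 9, colorings 27 of 3^10 — tricolorable
observation: |V(-1)| = 9: so tricolorable, since 3 divides 9


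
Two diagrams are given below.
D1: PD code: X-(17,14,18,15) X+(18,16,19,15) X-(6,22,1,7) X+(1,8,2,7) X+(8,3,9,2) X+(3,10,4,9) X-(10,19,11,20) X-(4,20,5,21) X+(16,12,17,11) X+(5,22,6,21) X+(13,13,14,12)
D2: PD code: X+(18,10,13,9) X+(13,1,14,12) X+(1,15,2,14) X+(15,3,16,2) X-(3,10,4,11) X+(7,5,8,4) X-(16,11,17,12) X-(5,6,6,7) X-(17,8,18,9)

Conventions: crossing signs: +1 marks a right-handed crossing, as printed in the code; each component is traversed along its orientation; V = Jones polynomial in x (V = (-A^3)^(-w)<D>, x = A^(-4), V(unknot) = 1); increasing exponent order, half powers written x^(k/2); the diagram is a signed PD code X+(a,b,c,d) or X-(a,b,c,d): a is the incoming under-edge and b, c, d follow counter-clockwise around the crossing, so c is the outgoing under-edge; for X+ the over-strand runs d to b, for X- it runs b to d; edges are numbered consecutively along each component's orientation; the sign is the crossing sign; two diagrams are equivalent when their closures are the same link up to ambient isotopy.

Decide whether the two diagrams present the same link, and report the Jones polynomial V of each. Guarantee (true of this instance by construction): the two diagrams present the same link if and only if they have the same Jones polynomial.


equivalent: yes
V(D1) = -x^(1/2) - x^(5/2)  (w +3, c 11, <D> = A^-1 + A^7)
D2 (bracket A^-7 + A; 9 crossings at w = +1): V = -x^(1/2) - x^(5/2)
why: Reidemeister moves carry D1 (11 crossings) to D2 (9)


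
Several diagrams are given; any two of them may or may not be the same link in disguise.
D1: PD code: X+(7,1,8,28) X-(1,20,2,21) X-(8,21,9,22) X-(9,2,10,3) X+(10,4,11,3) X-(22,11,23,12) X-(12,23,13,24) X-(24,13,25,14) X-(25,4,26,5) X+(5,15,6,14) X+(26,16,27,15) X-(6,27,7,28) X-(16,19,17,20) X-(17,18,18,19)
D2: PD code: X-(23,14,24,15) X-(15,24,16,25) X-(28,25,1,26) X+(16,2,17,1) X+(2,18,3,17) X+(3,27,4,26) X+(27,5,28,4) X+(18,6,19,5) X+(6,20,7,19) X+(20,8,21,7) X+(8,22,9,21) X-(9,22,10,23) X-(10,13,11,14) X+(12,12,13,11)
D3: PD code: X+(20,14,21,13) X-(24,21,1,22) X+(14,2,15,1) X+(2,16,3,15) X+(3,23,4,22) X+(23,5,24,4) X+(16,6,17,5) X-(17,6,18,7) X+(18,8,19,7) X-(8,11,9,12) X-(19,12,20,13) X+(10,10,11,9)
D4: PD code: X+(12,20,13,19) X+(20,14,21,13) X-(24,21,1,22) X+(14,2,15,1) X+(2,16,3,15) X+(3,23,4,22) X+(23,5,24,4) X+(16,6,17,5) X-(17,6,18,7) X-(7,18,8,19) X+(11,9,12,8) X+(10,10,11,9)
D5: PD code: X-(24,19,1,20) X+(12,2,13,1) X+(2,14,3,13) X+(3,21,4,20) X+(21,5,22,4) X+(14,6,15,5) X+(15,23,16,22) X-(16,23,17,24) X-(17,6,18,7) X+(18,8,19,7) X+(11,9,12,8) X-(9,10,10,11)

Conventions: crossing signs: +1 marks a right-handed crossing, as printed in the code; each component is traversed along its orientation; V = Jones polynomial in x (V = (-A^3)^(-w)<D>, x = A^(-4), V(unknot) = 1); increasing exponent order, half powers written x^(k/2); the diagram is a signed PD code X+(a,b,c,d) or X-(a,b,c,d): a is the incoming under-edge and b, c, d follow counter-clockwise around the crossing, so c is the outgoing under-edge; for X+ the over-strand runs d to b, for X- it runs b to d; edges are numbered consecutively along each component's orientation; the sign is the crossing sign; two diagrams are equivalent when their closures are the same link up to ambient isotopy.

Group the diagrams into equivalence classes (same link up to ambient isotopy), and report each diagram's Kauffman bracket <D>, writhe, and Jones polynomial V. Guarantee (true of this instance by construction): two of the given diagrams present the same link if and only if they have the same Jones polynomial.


grouping into links: {D1} | {D2, D3, D4, D5}
V(D1) = -x^-4 + x^-3 + x^-1  (w -6, c 14, <D> = A^-14 + A^-6 - A^-2)
V(D2) = x - x^2 + 2x^3 - x^4 + x^5 - x^6  (w +4, c 14, <D> = -A^-12 + A^-8 - A^-4 + 2 - A^4 + A^8)
D3 (bracket -A^-12 + A^-8 - A^-4 + 2 - A^4 + A^8; 12 crossings at w = +4): V = x - x^2 + 2x^3 - x^4 + x^5 - x^6
V(D4) = x - x^2 + 2x^3 - x^4 + x^5 - x^6  (w +6, c 12, <D> = -A^-6 + A^-2 - A^2 + 2A^6 - A^10 + A^14)
D5 (bracket -A^-12 + A^-8 - A^-4 + 2 - A^4 + A^8; 12 crossings at w = +4): V = x - x^2 + 2x^3 - x^4 + x^5 - x^6
why: comparing 5 Jones polynomials yields 2 groups


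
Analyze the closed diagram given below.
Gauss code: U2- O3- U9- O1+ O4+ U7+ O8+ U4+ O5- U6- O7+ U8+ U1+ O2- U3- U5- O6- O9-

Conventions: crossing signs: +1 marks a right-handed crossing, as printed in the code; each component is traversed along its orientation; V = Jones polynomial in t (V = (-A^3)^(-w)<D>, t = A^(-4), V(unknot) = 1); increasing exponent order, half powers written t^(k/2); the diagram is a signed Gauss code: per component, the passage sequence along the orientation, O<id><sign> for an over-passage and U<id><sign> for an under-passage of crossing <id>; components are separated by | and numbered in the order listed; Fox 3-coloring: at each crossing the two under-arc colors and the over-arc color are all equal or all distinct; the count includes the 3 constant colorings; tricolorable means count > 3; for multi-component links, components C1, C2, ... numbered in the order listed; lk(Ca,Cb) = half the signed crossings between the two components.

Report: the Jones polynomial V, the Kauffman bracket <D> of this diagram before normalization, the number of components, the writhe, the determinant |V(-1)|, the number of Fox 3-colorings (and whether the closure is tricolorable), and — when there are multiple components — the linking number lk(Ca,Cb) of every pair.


V(t) = -t^-5 + t^-4 - t^-3 + 2t^-2 - t^-1 + 2 - t
bracket: A^-7 - 2A^-3 + A - 2A^5 + A^9 - A^13 + A^17, w = -1
1 component, writhe -1, over 9 crossings
det 9, colorings 9 of 3^9 — tricolorable
observation: V spans 6 powers of t: at least 6 crossings in any diagram


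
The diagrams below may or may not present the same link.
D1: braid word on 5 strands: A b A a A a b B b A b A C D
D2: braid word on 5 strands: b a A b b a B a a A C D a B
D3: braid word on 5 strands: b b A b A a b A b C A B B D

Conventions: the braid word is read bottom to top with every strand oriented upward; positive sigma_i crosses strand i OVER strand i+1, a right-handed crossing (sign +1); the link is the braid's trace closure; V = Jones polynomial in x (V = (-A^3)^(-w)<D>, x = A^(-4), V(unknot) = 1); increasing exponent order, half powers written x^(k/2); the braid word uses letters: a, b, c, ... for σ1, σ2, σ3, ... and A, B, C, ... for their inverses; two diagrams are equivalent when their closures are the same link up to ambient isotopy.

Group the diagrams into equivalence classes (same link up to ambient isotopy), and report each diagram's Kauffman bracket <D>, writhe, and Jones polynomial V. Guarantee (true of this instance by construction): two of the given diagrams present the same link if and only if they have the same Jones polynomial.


classes: {D1, D3} | {D2}
V(D1) = -x^-3 + 2x^-2 - 2x^-1 + 3 - 2x + 2x^2 - x^3  [14 crossings, <D> = -A^-18 + 2A^-14 - 2A^-10 + 3A^-6 - 2A^-2 + 2A^2 - A^6, w = -2]
D2 (bracket -A^-18 + A^-14 - A^-10 + 2A^-6 - A^-2 + A^2; 14 crossings at w = +2): V = x - x^2 + 2x^3 - x^4 + x^5 - x^6
D3 (bracket -A^-18 + 2A^-14 - 2A^-10 + 3A^-6 - 2A^-2 + 2A^2 - A^6; 14 crossings at w = -2): V = -x^-3 + 2x^-2 - 2x^-1 + 3 - 2x + 2x^2 - x^3
note: comparing 3 Jones polynomials yields 2 groups


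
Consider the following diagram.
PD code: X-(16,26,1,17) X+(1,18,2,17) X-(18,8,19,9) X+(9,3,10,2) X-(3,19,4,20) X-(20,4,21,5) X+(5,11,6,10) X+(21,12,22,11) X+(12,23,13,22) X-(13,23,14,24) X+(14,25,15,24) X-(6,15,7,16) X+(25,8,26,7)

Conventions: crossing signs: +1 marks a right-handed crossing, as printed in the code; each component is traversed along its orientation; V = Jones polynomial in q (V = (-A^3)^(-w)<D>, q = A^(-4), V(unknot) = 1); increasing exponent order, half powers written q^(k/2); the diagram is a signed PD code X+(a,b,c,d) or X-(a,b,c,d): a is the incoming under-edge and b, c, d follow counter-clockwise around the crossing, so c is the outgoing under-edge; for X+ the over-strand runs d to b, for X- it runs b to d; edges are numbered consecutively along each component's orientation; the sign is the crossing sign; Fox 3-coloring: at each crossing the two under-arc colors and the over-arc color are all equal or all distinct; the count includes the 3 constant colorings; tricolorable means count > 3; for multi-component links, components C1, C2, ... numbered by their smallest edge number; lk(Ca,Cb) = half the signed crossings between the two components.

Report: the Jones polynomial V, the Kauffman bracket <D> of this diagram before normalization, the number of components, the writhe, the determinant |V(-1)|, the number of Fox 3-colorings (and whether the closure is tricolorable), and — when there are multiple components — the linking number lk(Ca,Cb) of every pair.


Jones polynomial: V(q) = -q^(-1/2) - q^(1/2)
<D> = A + A^5; writhe +1
components 2, writhe +1 (13 crossings)
linking number lk(C1,C2) = 0
3-colorings: 9 of 3^13, det 0 — tricolorable
note: w = +1 (over 13 crossings) is diagram-only; (-A^3)^(-1) removes it from V


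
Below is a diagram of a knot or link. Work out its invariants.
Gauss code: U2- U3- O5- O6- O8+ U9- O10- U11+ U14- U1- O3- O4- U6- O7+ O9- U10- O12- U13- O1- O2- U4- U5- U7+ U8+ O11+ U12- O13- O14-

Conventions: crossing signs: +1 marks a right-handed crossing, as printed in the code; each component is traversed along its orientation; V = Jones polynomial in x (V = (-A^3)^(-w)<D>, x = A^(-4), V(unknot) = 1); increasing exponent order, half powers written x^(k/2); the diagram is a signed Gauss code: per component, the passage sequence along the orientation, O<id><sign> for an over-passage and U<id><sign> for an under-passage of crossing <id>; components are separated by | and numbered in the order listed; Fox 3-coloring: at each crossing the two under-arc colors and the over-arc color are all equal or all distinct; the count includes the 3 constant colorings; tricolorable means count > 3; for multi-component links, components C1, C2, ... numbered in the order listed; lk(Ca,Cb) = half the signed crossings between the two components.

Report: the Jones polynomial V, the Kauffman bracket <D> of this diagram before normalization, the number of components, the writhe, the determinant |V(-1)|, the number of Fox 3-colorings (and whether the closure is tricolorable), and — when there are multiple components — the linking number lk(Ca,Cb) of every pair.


Jones polynomial: V(x) = x^-11 - 2x^-10 + 2x^-9 - 3x^-8 + 2x^-7 - 2x^-6 + 2x^-5 + x^-3
<D> = A^-12 + 2A^-4 - 2 + 2A^4 - 3A^8 + 2A^12 - 2A^16 + A^20; writhe -8
components 1, writhe -8 (14 crossings)
3-colorings: 9 of 3^14, det 15 — tricolorable
note: det 15 = |V(-1)|; divisible by 3, so tricolorable


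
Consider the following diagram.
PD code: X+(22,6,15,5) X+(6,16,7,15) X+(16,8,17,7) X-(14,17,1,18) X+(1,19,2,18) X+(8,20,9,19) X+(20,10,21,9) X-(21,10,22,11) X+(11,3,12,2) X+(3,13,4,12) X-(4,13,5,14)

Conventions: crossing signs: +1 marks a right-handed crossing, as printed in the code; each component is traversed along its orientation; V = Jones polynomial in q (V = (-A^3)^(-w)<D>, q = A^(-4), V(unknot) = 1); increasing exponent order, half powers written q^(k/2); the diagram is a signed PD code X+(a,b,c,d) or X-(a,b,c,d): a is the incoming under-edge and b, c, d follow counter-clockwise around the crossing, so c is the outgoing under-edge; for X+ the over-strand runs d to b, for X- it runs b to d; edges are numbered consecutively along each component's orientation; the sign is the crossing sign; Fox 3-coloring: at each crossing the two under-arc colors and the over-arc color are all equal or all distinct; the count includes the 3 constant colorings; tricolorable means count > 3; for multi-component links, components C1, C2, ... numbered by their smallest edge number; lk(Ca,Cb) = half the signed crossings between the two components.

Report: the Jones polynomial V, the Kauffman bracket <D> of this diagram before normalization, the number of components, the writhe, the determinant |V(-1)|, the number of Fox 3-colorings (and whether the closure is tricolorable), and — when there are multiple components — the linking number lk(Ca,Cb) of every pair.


V = -q^(3/2) - q^(7/2) + q^(9/2) - q^(11/2)
<D> = A^-7 - A^-3 + A + A^9 (w = +5)
2 components over 11 crossings, w = +5
lk(C1,C2): +2
3 Fox colorings among 3^11, |V(-1)| = 4: not tricolorable
why: w = +5 (over 11 crossings) is diagram-only; (-A^3)^(-5) removes it from V
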